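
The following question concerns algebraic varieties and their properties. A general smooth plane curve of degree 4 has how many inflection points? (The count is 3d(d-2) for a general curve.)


For a general smooth plane curve C of degree d, the inflection points are
the intersection of C with its Hessian curve, which has degree 3(d-2).
By Bezout, the total intersection number is d * 3(d-2) = 4 * 6 = 24.
For a general curve every flex is ordinary, so each contributes
multiplicity 1 to C·Hess(C), and the number of distinct inflection
points is 3d(d-2).
Inflection points = 3*4*(4-2) = 3*4*2 = 24

24


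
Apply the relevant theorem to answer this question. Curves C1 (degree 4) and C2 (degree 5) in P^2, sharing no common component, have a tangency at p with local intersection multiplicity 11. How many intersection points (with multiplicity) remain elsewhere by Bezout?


By Bezout's theorem, the total intersection number is d1 * d2.
Total = 4 * 5 = 20
Intersection multiplicity at p = 11
Remaining intersections = 20 - 11 = 9

9


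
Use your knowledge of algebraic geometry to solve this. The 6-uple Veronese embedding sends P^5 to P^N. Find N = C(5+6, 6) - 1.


The Veronese embedding v_d: P^n -> P^N maps each point to all
degree-d monomials in n+1 homogeneous coordinates.
N = C(n+d, d) - 1
N = C(5+6, 6) - 1
N = C(11, 6) - 1
C(11, 6) = 462
N = 462 - 1 = 461

461


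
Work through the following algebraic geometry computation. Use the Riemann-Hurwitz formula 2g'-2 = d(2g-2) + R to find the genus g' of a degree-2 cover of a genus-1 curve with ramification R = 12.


Riemann-Hurwitz formula: 2g' - 2 = d(2g - 2) + R
Given: d = 2, g = 1, R = 12
2g' - 2 = 2*(2*1 - 2) + 12
2g' - 2 = 2*0 + 12
2g' - 2 = 0 + 12 = 12
2g' = 14
g' = 7

7


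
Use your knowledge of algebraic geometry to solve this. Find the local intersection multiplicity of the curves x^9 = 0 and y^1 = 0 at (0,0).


The intersection multiplicity of V(x^a) and V(y^b) at the origin is:
I(O; V(x^9), V(y^1)) = dim_k(k[x,y]/(x^9, y^1))
A basis for k[x,y]/(x^9, y^1) is the set of monomials x^i * y^j
where 0 <= i < 9 and 0 <= j < 1.
The number of such monomials is 9 * 1 = 9

9


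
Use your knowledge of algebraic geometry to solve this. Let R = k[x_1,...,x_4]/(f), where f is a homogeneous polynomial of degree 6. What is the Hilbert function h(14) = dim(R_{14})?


For R = k[x_1,...,x_n]/(f) with f homogeneous of degree e:
The Hilbert series is (1 - t^e)/(1 - t)^n.
So h(d) = C(d+n-1, n-1) - C(d-e+n-1, n-1) for d >= e.
With n=4, e=6, d=14:
C(14+4-1, 4-1) = C(17, 3) = 680
C(14-6+4-1, 4-1) = C(11, 3) = 165
h(14) = 680 - 165 = 515

515


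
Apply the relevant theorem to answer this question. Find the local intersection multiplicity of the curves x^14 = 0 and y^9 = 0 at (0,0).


The intersection multiplicity of V(x^a) and V(y^b) at the origin is:
I(O; V(x^14), V(y^9)) = dim_k(k[x,y]/(x^14, y^9))
A basis for k[x,y]/(x^14, y^9) is the set of monomials x^i * y^j
where 0 <= i < 14 and 0 <= j < 9.
The number of such monomials is 14 * 9 = 126

126


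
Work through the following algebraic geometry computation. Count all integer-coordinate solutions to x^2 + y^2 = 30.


Systematically check integer values of x where x^2 <= 30.
For each valid x, check if 30 - x^2 is a perfect square.
Total integer solutions found: 0

0


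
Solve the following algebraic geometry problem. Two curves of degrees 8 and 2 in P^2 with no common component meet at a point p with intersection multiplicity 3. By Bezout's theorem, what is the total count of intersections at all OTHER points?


By Bezout's theorem, the total intersection number is d1 * d2.
Total = 8 * 2 = 16
Intersection multiplicity at p = 3
Remaining intersections = 16 - 3 = 13

13


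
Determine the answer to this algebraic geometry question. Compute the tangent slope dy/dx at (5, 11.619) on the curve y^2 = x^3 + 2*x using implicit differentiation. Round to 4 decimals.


Using implicit differentiation of y^2 = x^3 + 2*x:
2y * dy/dx = 3x^2 + 2
dy/dx = (3x^2 + 2)/(2y)
Numerator: 3*5^2 + 2 = 77
Denominator: 2*11.619 = 23.238
dy/dx = 77/23.238 = 3.3135

3.3135


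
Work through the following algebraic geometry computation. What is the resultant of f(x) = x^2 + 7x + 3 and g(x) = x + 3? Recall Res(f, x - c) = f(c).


For Res(f, x - c), we evaluate f at x = c.
f(-3) = (-3)^2 + 7*(-3) + 3
= 9 - 21 + 3
= -12 + 3 = -9
Res(f, g) = -9

-9


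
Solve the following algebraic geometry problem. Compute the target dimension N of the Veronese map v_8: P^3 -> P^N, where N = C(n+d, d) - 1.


The Veronese embedding v_d: P^n -> P^N maps each point to all
degree-d monomials in n+1 homogeneous coordinates.
N = C(n+d, d) - 1
N = C(3+8, 8) - 1
N = C(11, 8) - 1
C(11, 8) = 165
N = 165 - 1 = 164

164


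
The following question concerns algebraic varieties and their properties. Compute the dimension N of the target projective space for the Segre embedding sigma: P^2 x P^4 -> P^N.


The Segre embedding maps P^m x P^n into P^N via
all products of coordinates from each factor.
N = (m+1)(n+1) - 1
N = (2+1)(4+1) - 1
N = 3*5 - 1
N = 15 - 1 = 14

14


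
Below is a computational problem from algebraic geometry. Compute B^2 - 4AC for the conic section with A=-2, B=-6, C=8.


The discriminant of a conic Ax^2 + Bxy + Cy^2 + ... = 0 is B^2 - 4AC.
B^2 = (-6)^2 = 36
4AC = 4*(-2)*8 = -64
Discriminant = 36 + 64 = 100

100


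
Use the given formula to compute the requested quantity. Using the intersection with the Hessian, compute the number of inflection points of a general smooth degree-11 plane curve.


For a general smooth plane curve C of degree d, the inflection points are
the intersection of C with its Hessian curve, which has degree 3(d-2).
By Bezout, the total intersection number is d * 3(d-2) = 11 * 27 = 297.
For a general curve every flex is ordinary, so each contributes
multiplicity 1 to C·Hess(C), and the number of distinct inflection
points is 3d(d-2).
Inflection points = 3*11*(11-2) = 3*11*9 = 297

297


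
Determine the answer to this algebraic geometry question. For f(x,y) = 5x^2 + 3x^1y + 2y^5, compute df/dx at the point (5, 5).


df/dx = 2*5*x^1 + 1*3*x^0*y
At (5,5): 2*5*5^1 + 1*3*5^0*5
= 50 + 15
= 65

65


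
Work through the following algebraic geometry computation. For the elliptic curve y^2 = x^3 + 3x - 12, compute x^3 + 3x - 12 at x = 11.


Compute x^3 + 3x - 12 at x = 11:
x^3 = 11^3 = 1331
3*x = 3*11 = 33
Sum: 1331 + 33 - 12 = 1352

1352


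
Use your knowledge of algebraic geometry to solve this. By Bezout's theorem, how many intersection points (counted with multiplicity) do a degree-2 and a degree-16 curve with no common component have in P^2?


Bezout's theorem states the intersection count equals the product of degrees.
Intersection count = 2 * 16 = 32

32


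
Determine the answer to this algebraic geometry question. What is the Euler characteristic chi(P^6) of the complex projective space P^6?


The complex projective space P^6 has one cell in each even real dimension 0, 2, ..., 12.
The cohomology groups are H^{2k}(P^6) = Z for k = 0,...,6, and 0 otherwise.
Euler characteristic = sum of Betti numbers = 1 per even-dimensional cohomology group.
chi(P^6) = 6 + 1 = 7

7


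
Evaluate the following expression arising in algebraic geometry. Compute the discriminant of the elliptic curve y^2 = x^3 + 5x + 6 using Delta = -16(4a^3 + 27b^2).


Compute each component:
4a^3 = 4*5^3 = 4*125 = 500
27b^2 = 27*6^2 = 27*36 = 972
4a^3 + 27b^2 = 500 + 972 = 1472
Delta = -16*1472 = -23552

-23552


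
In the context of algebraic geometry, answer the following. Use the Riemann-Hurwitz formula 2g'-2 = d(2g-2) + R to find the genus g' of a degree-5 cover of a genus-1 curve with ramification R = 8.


Riemann-Hurwitz formula: 2g' - 2 = d(2g - 2) + R
Given: d = 5, g = 1, R = 8
2g' - 2 = 5*(2*1 - 2) + 8
2g' - 2 = 5*0 + 8
2g' - 2 = 0 + 8 = 8
2g' = 10
g' = 5

5


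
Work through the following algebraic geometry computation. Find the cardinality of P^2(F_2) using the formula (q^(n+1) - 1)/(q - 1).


P^2(F_2) has (q^(n+1) - 1)/(q - 1) points.
= 2^2 + 2^1 + 2^0
= 4 + 2 + 1
= 7

7


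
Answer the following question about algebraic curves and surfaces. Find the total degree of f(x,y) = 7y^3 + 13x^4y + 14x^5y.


Examine each term for its total degree (sum of exponents).
  Term '7y^3' has total degree 0+3 = 3.
  Term '13x^4y' has total degree 4+1 = 5.
  Term '14x^5y' has total degree 5+1 = 6.
The maximum total degree among all terms is 6.

6


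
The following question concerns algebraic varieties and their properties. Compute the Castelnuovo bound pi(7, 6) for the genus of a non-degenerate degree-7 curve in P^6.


Castelnuovo's bound: write d - 1 = m(r-1) + epsilon with 0 <= epsilon < r-1.
d - 1 = 7 - 1 = 6
r - 1 = 6 - 1 = 5
6 = 1*5 + 1, so m = 1, epsilon = 1
pi(d, r) = m(m-1)(r-1)/2 + m*epsilon
= 1*0*5/2 + 1*1
= 0/2 + 1
= 0 + 1 = 1

1


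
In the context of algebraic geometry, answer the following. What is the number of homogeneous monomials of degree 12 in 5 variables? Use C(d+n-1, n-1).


The number of degree-12 monomials in 5 variables is C(d+n-1, n-1).
= C(12+5-1, 5-1) = C(16, 4)
= 1820

1820


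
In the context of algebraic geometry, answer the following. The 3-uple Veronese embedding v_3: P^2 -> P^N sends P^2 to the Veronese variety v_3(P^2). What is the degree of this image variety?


The Veronese variety v_3(P^2) has degree d^r.
d^r = 3^2 = 9

9


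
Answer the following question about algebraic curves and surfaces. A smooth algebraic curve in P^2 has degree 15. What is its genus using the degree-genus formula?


Using the genus formula for smooth plane curves:
g = (d-1)(d-2)/2
g = (15-1)(15-2)/2
g = 14*13/2
g = 182/2 = 91

91


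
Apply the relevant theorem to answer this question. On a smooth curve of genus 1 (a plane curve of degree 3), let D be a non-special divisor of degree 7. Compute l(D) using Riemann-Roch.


First, compute the genus of a smooth plane curve of degree 3:
g = (d-1)(d-2)/2 = (3-1)(3-2)/2 = 1
For a non-special divisor D (i.e., h^1(D) = 0), Riemann-Roch gives:
l(D) = deg(D) - g + 1
Since deg(D) = 7 >= 2g - 1 = 1, D is non-special.
l(D) = 7 - 1 + 1 = 7

7


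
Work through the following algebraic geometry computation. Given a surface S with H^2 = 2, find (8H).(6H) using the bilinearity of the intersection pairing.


Using bilinearity of the intersection pairing on a surface S:
(aH).(bH) = ab * (H.H)
We have H^2 = 2.
D.E = (8H).(6H) = 8*6*2
= 48*2
= 96

96


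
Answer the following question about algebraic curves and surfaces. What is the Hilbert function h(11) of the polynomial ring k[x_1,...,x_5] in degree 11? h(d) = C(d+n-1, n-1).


The Hilbert function for the polynomial ring in 5 variables is:
h(d) = C(d+n-1, n-1)
h(11) = C(11+5-1, 5-1) = C(15, 4)
= 15! / (4! * 11!)
= 1365

1365


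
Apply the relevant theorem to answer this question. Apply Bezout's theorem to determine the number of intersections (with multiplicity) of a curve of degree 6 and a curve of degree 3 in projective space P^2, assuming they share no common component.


Bezout's theorem states the intersection count equals the product of degrees.
Intersection count = 6 * 3 = 18

18


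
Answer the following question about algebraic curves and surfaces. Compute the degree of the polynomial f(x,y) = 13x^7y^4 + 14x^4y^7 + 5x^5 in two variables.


Examine each term for its total degree (sum of exponents).
  Term '13x^7y^4' has total degree 7+4 = 11.
  Term '14x^4y^7' has total degree 4+7 = 11.
  Term '5x^5' has total degree 5+0 = 5.
The maximum total degree among all terms is 11.

11


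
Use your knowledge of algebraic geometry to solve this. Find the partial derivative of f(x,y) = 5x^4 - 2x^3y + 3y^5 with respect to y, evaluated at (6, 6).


df/dy = (-2)*x^3 + 5*3*y^4
At (6,6): (-2)*6^3 + 5*3*6^4
= -432 + 19440
= 19008

19008


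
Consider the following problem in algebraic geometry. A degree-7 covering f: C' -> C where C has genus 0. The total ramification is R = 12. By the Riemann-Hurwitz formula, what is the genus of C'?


Riemann-Hurwitz formula: 2g' - 2 = d(2g - 2) + R
Given: d = 7, g = 0, R = 12
2g' - 2 = 7*(2*0 - 2) + 12
2g' - 2 = 7*(-2) + 12
2g' - 2 = -14 + 12 = -2
2g' = 0
g' = 0

0


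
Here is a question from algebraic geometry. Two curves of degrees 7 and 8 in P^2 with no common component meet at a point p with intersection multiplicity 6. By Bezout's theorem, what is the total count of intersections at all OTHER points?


By Bezout's theorem, the total intersection number is d1 * d2.
Total = 7 * 8 = 56
Intersection multiplicity at p = 6
Remaining intersections = 56 - 6 = 50

50


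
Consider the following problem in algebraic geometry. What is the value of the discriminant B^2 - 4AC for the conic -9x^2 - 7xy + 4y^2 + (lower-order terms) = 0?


The discriminant of a conic Ax^2 + Bxy + Cy^2 + ... = 0 is B^2 - 4AC.
B^2 = (-7)^2 = 49
4AC = 4*(-9)*4 = -144
Discriminant = 49 + 144 = 193

193


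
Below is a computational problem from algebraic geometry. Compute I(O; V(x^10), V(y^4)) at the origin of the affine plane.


The intersection multiplicity of V(x^a) and V(y^b) at the origin is:
I(O; V(x^10), V(y^4)) = dim_k(k[x,y]/(x^10, y^4))
A basis for k[x,y]/(x^10, y^4) is the set of monomials x^i * y^j
where 0 <= i < 10 and 0 <= j < 4.
The number of such monomials is 10 * 4 = 40

40


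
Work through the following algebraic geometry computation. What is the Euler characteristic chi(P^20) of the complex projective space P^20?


The complex projective space P^20 has one cell in each even real dimension 0, 2, ..., 40.
The cohomology groups are H^{2k}(P^20) = Z for k = 0,...,20, and 0 otherwise.
Euler characteristic = sum of Betti numbers = 1 per even-dimensional cohomology group.
chi(P^20) = 20 + 1 = 21

21


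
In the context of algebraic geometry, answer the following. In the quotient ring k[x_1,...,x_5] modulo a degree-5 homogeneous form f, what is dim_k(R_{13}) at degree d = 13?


For R = k[x_1,...,x_n]/(f) with f homogeneous of degree e:
The Hilbert series is (1 - t^e)/(1 - t)^n.
So h(d) = C(d+n-1, n-1) - C(d-e+n-1, n-1) for d >= e.
With n=5, e=5, d=13:
C(13+5-1, 5-1) = C(17, 4) = 2380
C(13-5+5-1, 5-1) = C(12, 4) = 495
h(13) = 2380 - 495 = 1885

1885


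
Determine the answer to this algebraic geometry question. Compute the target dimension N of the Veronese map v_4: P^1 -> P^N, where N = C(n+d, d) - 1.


The Veronese embedding v_d: P^n -> P^N maps each point to all
degree-d monomials in n+1 homogeneous coordinates.
N = C(n+d, d) - 1
N = C(1+4, 4) - 1
N = C(5, 4) - 1
C(5, 4) = 5
N = 5 - 1 = 4

4


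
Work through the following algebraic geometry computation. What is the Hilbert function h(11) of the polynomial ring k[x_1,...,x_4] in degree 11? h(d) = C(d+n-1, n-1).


The Hilbert function for the polynomial ring in 4 variables is:
h(d) = C(d+n-1, n-1)
h(11) = C(11+4-1, 4-1) = C(14, 3)
= 14! / (3! * 11!)
= 364

364


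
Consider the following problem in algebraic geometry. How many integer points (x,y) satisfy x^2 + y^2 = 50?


Systematically check integer values of x where x^2 <= 50.
For each valid x, check if 50 - x^2 is a perfect square.
x=1: 50 - 1 = 49, sqrt = 7 (valid)
x=5: 50 - 25 = 25, sqrt = 5 (valid)
x=7: 50 - 49 = 1, sqrt = 1 (valid)
Total integer solutions found: 12

12


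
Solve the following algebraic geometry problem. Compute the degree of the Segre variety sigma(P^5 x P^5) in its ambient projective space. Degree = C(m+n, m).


The degree of the Segre variety P^5 x P^5 is C(m+n, m).
= C(10, 5)
= 252

252


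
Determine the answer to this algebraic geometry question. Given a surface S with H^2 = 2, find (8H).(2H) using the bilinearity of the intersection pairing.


Using bilinearity of the intersection pairing on a surface S:
(aH).(bH) = ab * (H.H)
We have H^2 = 2.
D.E = (8H).(2H) = 8*2*2
= 16*2
= 32

32


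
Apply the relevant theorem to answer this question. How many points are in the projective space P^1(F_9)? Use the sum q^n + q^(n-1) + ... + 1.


P^1(F_9) has (q^(n+1) - 1)/(q - 1) points.
= 9^1 + 9^0
= 9 + 1
= 10

10


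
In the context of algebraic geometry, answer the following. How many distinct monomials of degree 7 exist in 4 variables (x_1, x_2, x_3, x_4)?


The number of degree-7 monomials in 4 variables is C(d+n-1, n-1).
= C(7+4-1, 4-1) = C(10, 3)
= 120

120


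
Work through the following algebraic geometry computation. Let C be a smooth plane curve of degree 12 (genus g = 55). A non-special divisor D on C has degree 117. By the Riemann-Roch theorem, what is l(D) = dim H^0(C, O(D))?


First, compute the genus of a smooth plane curve of degree 12:
g = (d-1)(d-2)/2 = (12-1)(12-2)/2 = 55
For a non-special divisor D (i.e., h^1(D) = 0), Riemann-Roch gives:
l(D) = deg(D) - g + 1
Since deg(D) = 117 >= 2g - 1 = 109, D is non-special.
l(D) = 117 - 55 + 1 = 63

63


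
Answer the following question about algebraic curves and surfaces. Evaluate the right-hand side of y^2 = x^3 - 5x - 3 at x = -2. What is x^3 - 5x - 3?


Compute x^3 - 5x - 3 at x = -2:
x^3 = (-2)^3 = -8
(-5)*x = (-5)*(-2) = 10
Sum: -8 + 10 - 3 = -1

-1


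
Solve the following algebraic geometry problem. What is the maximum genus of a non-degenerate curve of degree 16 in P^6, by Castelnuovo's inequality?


Castelnuovo's bound: write d - 1 = m(r-1) + epsilon with 0 <= epsilon < r-1.
d - 1 = 16 - 1 = 15
r - 1 = 6 - 1 = 5
15 = 3*5 + 0, so m = 3, epsilon = 0
pi(d, r) = m(m-1)(r-1)/2 + m*epsilon
= 3*2*5/2 + 3*0
= 30/2 + 0
= 15 + 0 = 15

15


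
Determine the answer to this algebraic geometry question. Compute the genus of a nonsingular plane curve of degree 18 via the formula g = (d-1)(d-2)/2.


Using the genus formula for smooth plane curves:
g = (d-1)(d-2)/2
g = (18-1)(18-2)/2
g = 17*16/2
g = 272/2 = 136

136


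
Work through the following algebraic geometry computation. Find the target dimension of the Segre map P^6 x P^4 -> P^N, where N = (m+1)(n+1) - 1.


The Segre embedding maps P^m x P^n into P^N via
all products of coordinates from each factor.
N = (m+1)(n+1) - 1
N = (6+1)(4+1) - 1
N = 7*5 - 1
N = 35 - 1 = 34

34


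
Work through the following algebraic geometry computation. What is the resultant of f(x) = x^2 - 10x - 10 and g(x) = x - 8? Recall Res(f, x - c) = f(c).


For Res(f, x - c), we evaluate f at x = c.
f(8) = 8^2 - 10*8 - 10
= 64 - 80 - 10
= -16 - 10 = -26
Res(f, g) = -26

-26


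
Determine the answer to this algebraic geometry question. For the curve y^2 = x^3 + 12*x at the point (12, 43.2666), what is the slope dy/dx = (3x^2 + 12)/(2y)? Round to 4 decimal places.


Using implicit differentiation of y^2 = x^3 + 12*x:
2y * dy/dx = 3x^2 + 12
dy/dx = (3x^2 + 12)/(2y)
Numerator: 3*12^2 + 12 = 444
Denominator: 2*43.2666 = 86.5332
dy/dx = 444/86.5332 = 5.1310

5.1310


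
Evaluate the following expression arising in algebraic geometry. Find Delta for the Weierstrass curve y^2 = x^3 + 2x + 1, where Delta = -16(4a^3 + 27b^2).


Compute each component:
4a^3 = 4*2^3 = 4*8 = 32
27b^2 = 27*1^2 = 27*1 = 27
4a^3 + 27b^2 = 32 + 27 = 59
Delta = -16*59 = -944

-944


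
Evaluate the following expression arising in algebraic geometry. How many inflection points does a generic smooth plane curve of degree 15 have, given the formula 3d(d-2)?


For a general smooth plane curve C of degree d, the inflection points are
the intersection of C with its Hessian curve, which has degree 3(d-2).
By Bezout, the total intersection number is d * 3(d-2) = 15 * 39 = 585.
For a general curve every flex is ordinary, so each contributes
multiplicity 1 to C·Hess(C), and the number of distinct inflection
points is 3d(d-2).
Inflection points = 3*15*(15-2) = 3*15*13 = 585

585


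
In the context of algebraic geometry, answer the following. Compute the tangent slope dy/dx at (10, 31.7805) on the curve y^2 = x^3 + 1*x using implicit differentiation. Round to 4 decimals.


Using implicit differentiation of y^2 = x^3 + 1*x:
2y * dy/dx = 3x^2 + 1
dy/dx = (3x^2 + 1)/(2y)
Numerator: 3*10^2 + 1 = 301
Denominator: 2*31.7805 = 63.561
dy/dx = 301/63.561 = 4.7356

4.7356


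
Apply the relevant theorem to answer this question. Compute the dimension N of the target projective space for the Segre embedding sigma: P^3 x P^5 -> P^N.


The Segre embedding maps P^m x P^n into P^N via
all products of coordinates from each factor.
N = (m+1)(n+1) - 1
N = (3+1)(5+1) - 1
N = 4*6 - 1
N = 24 - 1 = 23

23


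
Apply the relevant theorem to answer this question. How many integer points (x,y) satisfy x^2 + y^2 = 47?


Systematically check integer values of x where x^2 <= 47.
For each valid x, check if 47 - x^2 is a perfect square.
Total integer solutions found: 0

0


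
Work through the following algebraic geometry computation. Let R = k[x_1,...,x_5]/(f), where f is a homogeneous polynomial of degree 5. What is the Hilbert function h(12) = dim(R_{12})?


For R = k[x_1,...,x_n]/(f) with f homogeneous of degree e:
The Hilbert series is (1 - t^e)/(1 - t)^n.
So h(d) = C(d+n-1, n-1) - C(d-e+n-1, n-1) for d >= e.
With n=5, e=5, d=12:
C(12+5-1, 5-1) = C(16, 4) = 1820
C(12-5+5-1, 5-1) = C(11, 4) = 330
h(12) = 1820 - 330 = 1490

1490


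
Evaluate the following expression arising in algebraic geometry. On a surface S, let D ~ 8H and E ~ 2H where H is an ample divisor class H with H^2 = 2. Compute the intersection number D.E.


Using bilinearity of the intersection pairing on a surface S:
(aH).(bH) = ab * (H.H)
We have H^2 = 2.
D.E = (8H).(2H) = 8*2*2
= 16*2
= 32

32


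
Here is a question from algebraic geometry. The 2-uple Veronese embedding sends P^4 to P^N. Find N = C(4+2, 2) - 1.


The Veronese embedding v_d: P^n -> P^N maps each point to all
degree-d monomials in n+1 homogeneous coordinates.
N = C(n+d, d) - 1
N = C(4+2, 2) - 1
N = C(6, 2) - 1
C(6, 2) = 15
N = 15 - 1 = 14

14


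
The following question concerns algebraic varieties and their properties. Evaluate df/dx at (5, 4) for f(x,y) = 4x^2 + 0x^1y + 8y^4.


df/dx = 2*4*x^1 + 1*0*x^0*y
At (5,4): 2*4*5^1 + 1*0*5^0*4
= 40 + 0
= 40

40


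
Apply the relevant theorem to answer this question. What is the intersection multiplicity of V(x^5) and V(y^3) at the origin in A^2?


The intersection multiplicity of V(x^a) and V(y^b) at the origin is:
I(O; V(x^5), V(y^3)) = dim_k(k[x,y]/(x^5, y^3))
A basis for k[x,y]/(x^5, y^3) is the set of monomials x^i * y^j
where 0 <= i < 5 and 0 <= j < 3.
The number of such monomials is 5 * 3 = 15

15


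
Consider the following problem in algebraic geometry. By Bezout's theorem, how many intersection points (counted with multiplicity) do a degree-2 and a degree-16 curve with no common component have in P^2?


Bezout's theorem states the intersection count equals the product of degrees.
Intersection count = 2 * 16 = 32

32


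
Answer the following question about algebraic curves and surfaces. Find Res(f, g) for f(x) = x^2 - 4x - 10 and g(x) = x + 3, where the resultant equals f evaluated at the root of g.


For Res(f, x - c), we evaluate f at x = c.
f(-3) = (-3)^2 - 4*(-3) - 10
= 9 + 12 - 10
= 21 - 10 = 11
Res(f, g) = 11

11


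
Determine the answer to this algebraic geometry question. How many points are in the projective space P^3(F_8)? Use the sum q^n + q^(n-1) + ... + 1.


P^3(F_8) has (q^(n+1) - 1)/(q - 1) points.
= 8^3 + 8^2 + 8^1 + 8^0
= 512 + 64 + 8 + 1
= 585

585


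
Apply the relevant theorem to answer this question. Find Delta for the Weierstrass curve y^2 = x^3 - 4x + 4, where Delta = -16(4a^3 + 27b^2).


Compute each component:
4a^3 = 4*(-4)^3 = 4*(-64) = -256
27b^2 = 27*4^2 = 27*16 = 432
4a^3 + 27b^2 = -256 + 432 = 176
Delta = -16*176 = -2816

-2816


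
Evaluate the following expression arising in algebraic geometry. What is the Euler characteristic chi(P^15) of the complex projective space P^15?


The complex projective space P^15 has one cell in each even real dimension 0, 2, ..., 30.
The cohomology groups are H^{2k}(P^15) = Z for k = 0,...,15, and 0 otherwise.
Euler characteristic = sum of Betti numbers = 1 per even-dimensional cohomology group.
chi(P^15) = 15 + 1 = 16

16


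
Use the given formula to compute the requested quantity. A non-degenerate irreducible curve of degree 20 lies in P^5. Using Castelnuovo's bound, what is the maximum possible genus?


Castelnuovo's bound: write d - 1 = m(r-1) + epsilon with 0 <= epsilon < r-1.
d - 1 = 20 - 1 = 19
r - 1 = 5 - 1 = 4
19 = 4*4 + 3, so m = 4, epsilon = 3
pi(d, r) = m(m-1)(r-1)/2 + m*epsilon
= 4*3*4/2 + 4*3
= 48/2 + 12
= 24 + 12 = 36

36


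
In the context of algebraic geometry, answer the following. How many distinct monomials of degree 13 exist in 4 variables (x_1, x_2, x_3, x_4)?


The number of degree-13 monomials in 4 variables is C(d+n-1, n-1).
= C(13+4-1, 4-1) = C(16, 3)
= 560

560


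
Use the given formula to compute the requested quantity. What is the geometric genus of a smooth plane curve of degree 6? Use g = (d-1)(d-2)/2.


Using the genus formula for smooth plane curves:
g = (d-1)(d-2)/2
g = (6-1)(6-2)/2
g = 5*4/2
g = 20/2 = 10

10


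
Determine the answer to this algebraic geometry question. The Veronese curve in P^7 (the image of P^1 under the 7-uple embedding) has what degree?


The rational normal curve in P^7 is the image of P^1 under the 7-uple Veronese.
A general hyperplane in P^7 pulls back to a degree-7 form on P^1, which has 7 zeros,
so the curve meets a general hyperplane in 7 points. Degree = 7.

7


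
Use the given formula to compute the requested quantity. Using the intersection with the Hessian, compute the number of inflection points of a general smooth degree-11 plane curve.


For a general smooth plane curve C of degree d, the inflection points are
the intersection of C with its Hessian curve, which has degree 3(d-2).
By Bezout, the total intersection number is d * 3(d-2) = 11 * 27 = 297.
For a general curve every flex is ordinary, so each contributes
multiplicity 1 to C·Hess(C), and the number of distinct inflection
points is 3d(d-2).
Inflection points = 3*11*(11-2) = 3*11*9 = 297

297


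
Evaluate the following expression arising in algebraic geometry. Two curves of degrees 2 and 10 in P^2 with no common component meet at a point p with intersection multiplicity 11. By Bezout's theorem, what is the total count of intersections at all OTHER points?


By Bezout's theorem, the total intersection number is d1 * d2.
Total = 2 * 10 = 20
Intersection multiplicity at p = 11
Remaining intersections = 20 - 11 = 9

9


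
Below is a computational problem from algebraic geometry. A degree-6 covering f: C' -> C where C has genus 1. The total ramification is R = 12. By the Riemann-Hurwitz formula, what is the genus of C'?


Riemann-Hurwitz formula: 2g' - 2 = d(2g - 2) + R
Given: d = 6, g = 1, R = 12
2g' - 2 = 6*(2*1 - 2) + 12
2g' - 2 = 6*0 + 12
2g' - 2 = 0 + 12 = 12
2g' = 14
g' = 7

7


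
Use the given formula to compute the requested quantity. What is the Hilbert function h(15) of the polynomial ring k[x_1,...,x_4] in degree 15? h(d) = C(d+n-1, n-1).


The Hilbert function for the polynomial ring in 4 variables is:
h(d) = C(d+n-1, n-1)
h(15) = C(15+4-1, 4-1) = C(18, 3)
= 18! / (3! * 15!)
= 816

816


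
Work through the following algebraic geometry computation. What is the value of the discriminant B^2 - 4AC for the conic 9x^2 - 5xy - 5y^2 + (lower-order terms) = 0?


The discriminant of a conic Ax^2 + Bxy + Cy^2 + ... = 0 is B^2 - 4AC.
B^2 = (-5)^2 = 25
4AC = 4*9*(-5) = -180
Discriminant = 25 + 180 = 205

205


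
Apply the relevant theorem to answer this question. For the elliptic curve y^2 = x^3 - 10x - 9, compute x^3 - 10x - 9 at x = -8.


Compute x^3 - 10x - 9 at x = -8:
x^3 = (-8)^3 = -512
(-10)*x = (-10)*(-8) = 80
Sum: -512 + 80 - 9 = -441

-441


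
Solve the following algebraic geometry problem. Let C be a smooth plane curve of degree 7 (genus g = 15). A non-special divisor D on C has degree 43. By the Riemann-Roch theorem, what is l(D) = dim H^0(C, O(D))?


First, compute the genus of a smooth plane curve of degree 7:
g = (d-1)(d-2)/2 = (7-1)(7-2)/2 = 15
For a non-special divisor D (i.e., h^1(D) = 0), Riemann-Roch gives:
l(D) = deg(D) - g + 1
Since deg(D) = 43 >= 2g - 1 = 29, D is non-special.
l(D) = 43 - 15 + 1 = 29

29


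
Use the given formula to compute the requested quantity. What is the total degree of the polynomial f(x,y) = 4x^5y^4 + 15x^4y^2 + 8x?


Examine each term for its total degree (sum of exponents).
  Term '4x^5y^4' has total degree 5+4 = 9.
  Term '15x^4y^2' has total degree 4+2 = 6.
  Term '8x' has total degree 1+0 = 1.
The maximum total degree among all terms is 9.

9


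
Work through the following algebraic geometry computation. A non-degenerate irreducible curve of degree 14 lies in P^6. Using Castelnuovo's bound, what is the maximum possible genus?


Castelnuovo's bound: write d - 1 = m(r-1) + epsilon with 0 <= epsilon < r-1.
d - 1 = 14 - 1 = 13
r - 1 = 6 - 1 = 5
13 = 2*5 + 3, so m = 2, epsilon = 3
pi(d, r) = m(m-1)(r-1)/2 + m*epsilon
= 2*1*5/2 + 2*3
= 10/2 + 6
= 5 + 6 = 11

11


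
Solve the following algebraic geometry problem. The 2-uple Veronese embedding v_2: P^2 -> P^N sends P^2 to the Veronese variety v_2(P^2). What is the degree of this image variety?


The Veronese variety v_2(P^2) has degree d^r.
d^r = 2^2 = 4

4


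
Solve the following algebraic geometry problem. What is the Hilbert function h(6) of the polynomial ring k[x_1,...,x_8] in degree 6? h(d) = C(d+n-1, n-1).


The Hilbert function for the polynomial ring in 8 variables is:
h(d) = C(d+n-1, n-1)
h(6) = C(6+8-1, 8-1) = C(13, 7)
= 13! / (7! * 6!)
= 1716

1716


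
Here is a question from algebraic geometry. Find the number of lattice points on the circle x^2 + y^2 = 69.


Systematically check integer values of x where x^2 <= 69.
For each valid x, check if 69 - x^2 is a perfect square.
Total integer solutions found: 0

0


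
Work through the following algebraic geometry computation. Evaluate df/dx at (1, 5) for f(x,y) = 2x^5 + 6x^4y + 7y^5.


df/dx = 5*2*x^4 + 4*6*x^3*y
At (1,5): 5*2*1^4 + 4*6*1^3*5
= 10 + 120
= 130

130


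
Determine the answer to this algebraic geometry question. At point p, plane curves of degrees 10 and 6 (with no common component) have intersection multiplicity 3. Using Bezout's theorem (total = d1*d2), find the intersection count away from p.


By Bezout's theorem, the total intersection number is d1 * d2.
Total = 10 * 6 = 60
Intersection multiplicity at p = 3
Remaining intersections = 60 - 3 = 57

57


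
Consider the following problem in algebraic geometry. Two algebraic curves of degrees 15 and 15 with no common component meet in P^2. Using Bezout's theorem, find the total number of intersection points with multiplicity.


Bezout's theorem states the intersection count equals the product of degrees.
Intersection count = 15 * 15 = 225

225


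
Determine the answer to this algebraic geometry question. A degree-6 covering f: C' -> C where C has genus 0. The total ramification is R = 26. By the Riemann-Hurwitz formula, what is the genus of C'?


Riemann-Hurwitz formula: 2g' - 2 = d(2g - 2) + R
Given: d = 6, g = 0, R = 26
2g' - 2 = 6*(2*0 - 2) + 26
2g' - 2 = 6*(-2) + 26
2g' - 2 = -12 + 26 = 14
2g' = 16
g' = 8

8


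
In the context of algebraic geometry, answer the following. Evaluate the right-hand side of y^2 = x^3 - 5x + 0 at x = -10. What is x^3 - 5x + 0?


Compute x^3 - 5x + 0 at x = -10:
x^3 = (-10)^3 = -1000
(-5)*x = (-5)*(-10) = 50
Sum: -1000 + 50 + 0 = -950

-950


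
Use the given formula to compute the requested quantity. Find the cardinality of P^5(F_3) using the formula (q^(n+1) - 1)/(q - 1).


P^5(F_3) has (q^(n+1) - 1)/(q - 1) points.
= 3^5 + 3^4 + 3^3 + 3^2 + 3^1 + 3^0
= 243 + 81 + 27 + 9 + 3 + 1
= 364

364


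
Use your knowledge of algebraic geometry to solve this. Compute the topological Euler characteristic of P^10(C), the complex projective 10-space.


The complex projective space P^10 has one cell in each even real dimension 0, 2, ..., 20.
The cohomology groups are H^{2k}(P^10) = Z for k = 0,...,10, and 0 otherwise.
Euler characteristic = sum of Betti numbers = 1 per even-dimensional cohomology group.
chi(P^10) = 10 + 1 = 11

11


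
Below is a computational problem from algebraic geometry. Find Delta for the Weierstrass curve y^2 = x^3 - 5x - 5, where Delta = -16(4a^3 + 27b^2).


Compute each component:
4a^3 = 4*(-5)^3 = 4*(-125) = -500
27b^2 = 27*(-5)^2 = 27*25 = 675
4a^3 + 27b^2 = -500 + 675 = 175
Delta = -16*175 = -2800

-2800


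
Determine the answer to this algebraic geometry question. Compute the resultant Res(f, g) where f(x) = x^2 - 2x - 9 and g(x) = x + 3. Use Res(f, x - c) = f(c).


For Res(f, x - c), we evaluate f at x = c.
f(-3) = (-3)^2 - 2*(-3) - 9
= 9 + 6 - 9
= 15 - 9 = 6
Res(f, g) = 6

6


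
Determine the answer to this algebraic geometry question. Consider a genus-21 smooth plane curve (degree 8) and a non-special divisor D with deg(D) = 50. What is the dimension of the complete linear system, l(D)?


First, compute the genus of a smooth plane curve of degree 8:
g = (d-1)(d-2)/2 = (8-1)(8-2)/2 = 21
For a non-special divisor D (i.e., h^1(D) = 0), Riemann-Roch gives:
l(D) = deg(D) - g + 1
Since deg(D) = 50 >= 2g - 1 = 41, D is non-special.
l(D) = 50 - 21 + 1 = 30

30


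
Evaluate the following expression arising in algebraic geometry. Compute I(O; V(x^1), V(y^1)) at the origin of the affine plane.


The intersection multiplicity of V(x^a) and V(y^b) at the origin is:
I(O; V(x^1), V(y^1)) = dim_k(k[x,y]/(x^1, y^1))
A basis for k[x,y]/(x^1, y^1) is the set of monomials x^i * y^j
where 0 <= i < 1 and 0 <= j < 1.
The number of such monomials is 1 * 1 = 1

1


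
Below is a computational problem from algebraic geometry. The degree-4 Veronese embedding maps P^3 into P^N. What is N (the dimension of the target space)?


The Veronese embedding v_d: P^n -> P^N maps each point to all
degree-d monomials in n+1 homogeneous coordinates.
N = C(n+d, d) - 1
N = C(3+4, 4) - 1
N = C(7, 4) - 1
C(7, 4) = 35
N = 35 - 1 = 34

34


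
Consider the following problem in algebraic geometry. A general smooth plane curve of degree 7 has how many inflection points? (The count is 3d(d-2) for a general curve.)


For a general smooth plane curve C of degree d, the inflection points are
the intersection of C with its Hessian curve, which has degree 3(d-2).
By Bezout, the total intersection number is d * 3(d-2) = 7 * 15 = 105.
For a general curve every flex is ordinary, so each contributes
multiplicity 1 to C·Hess(C), and the number of distinct inflection
points is 3d(d-2).
Inflection points = 3*7*(7-2) = 3*7*5 = 105

105


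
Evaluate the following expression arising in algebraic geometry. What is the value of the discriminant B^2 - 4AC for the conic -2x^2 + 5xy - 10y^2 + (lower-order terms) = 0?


The discriminant of a conic Ax^2 + Bxy + Cy^2 + ... = 0 is B^2 - 4AC.
B^2 = 5^2 = 25
4AC = 4*(-2)*(-10) = 80
Discriminant = 25 - 80 = -55

-55


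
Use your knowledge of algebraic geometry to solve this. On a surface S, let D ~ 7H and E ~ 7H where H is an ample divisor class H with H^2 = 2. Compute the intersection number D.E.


Using bilinearity of the intersection pairing on a surface S:
(aH).(bH) = ab * (H.H)
We have H^2 = 2.
D.E = (7H).(7H) = 7*7*2
= 49*2
= 98

98


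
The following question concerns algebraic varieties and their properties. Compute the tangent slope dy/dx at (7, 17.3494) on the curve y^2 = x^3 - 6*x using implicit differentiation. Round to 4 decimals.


Using implicit differentiation of y^2 = x^3 - 6*x:
2y * dy/dx = 3x^2 - 6
dy/dx = (3x^2 - 6)/(2y)
Numerator: 3*7^2 - 6 = 141
Denominator: 2*17.3494 = 34.6988
dy/dx = 141/34.6988 = 4.0635

4.0635


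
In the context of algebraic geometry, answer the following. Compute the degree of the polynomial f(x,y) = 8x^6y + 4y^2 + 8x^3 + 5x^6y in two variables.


Examine each term for its total degree (sum of exponents).
  Term '8x^6y' has total degree 6+1 = 7.
  Term '4y^2' has total degree 0+2 = 2.
  Term '8x^3' has total degree 3+0 = 3.
  Term '5x^6y' has total degree 6+1 = 7.
The maximum total degree among all terms is 7.

7


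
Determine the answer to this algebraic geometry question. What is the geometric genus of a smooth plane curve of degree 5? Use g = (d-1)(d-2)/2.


Using the genus formula for smooth plane curves:
g = (d-1)(d-2)/2
g = (5-1)(5-2)/2
g = 4*3/2
g = 12/2 = 6

6


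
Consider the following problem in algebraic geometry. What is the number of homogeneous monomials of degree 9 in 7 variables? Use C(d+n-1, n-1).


The number of degree-9 monomials in 7 variables is C(d+n-1, n-1).
= C(9+7-1, 7-1) = C(15, 6)
= 5005

5005


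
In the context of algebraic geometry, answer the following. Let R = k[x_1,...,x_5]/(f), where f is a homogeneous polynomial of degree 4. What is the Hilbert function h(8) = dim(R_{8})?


For R = k[x_1,...,x_n]/(f) with f homogeneous of degree e:
The Hilbert series is (1 - t^e)/(1 - t)^n.
So h(d) = C(d+n-1, n-1) - C(d-e+n-1, n-1) for d >= e.
With n=5, e=4, d=8:
C(8+5-1, 5-1) = C(12, 4) = 495
C(8-4+5-1, 5-1) = C(8, 4) = 70
h(8) = 495 - 70 = 425

425


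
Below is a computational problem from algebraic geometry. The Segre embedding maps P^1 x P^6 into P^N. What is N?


The Segre embedding maps P^m x P^n into P^N via
all products of coordinates from each factor.
N = (m+1)(n+1) - 1
N = (1+1)(6+1) - 1
N = 2*7 - 1
N = 14 - 1 = 13

13


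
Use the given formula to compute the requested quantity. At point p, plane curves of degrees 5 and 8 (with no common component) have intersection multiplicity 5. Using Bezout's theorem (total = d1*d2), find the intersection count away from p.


By Bezout's theorem, the total intersection number is d1 * d2.
Total = 5 * 8 = 40
Intersection multiplicity at p = 5
Remaining intersections = 40 - 5 = 35

35


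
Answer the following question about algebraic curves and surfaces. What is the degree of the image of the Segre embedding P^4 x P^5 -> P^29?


The degree of the Segre variety P^4 x P^5 is C(m+n, m).
= C(9, 4)
= 126

126


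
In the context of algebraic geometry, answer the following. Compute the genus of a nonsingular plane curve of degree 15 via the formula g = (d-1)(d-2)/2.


Using the genus formula for smooth plane curves:
g = (d-1)(d-2)/2
g = (15-1)(15-2)/2
g = 14*13/2
g = 182/2 = 91

91


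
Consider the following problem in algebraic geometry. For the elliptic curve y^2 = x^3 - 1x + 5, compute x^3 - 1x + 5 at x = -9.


Compute x^3 - 1x + 5 at x = -9:
x^3 = (-9)^3 = -729
(-1)*x = (-1)*(-9) = 9
Sum: -729 + 9 + 5 = -715

-715


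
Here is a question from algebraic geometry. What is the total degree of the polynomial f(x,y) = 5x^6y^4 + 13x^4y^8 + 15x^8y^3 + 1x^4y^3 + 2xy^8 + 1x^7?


Examine each term for its total degree (sum of exponents).
  Term '5x^6y^4' has total degree 6+4 = 10.
  Term '13x^4y^8' has total degree 4+8 = 12.
  Term '15x^8y^3' has total degree 8+3 = 11.
  Term '1x^4y^3' has total degree 4+3 = 7.
  Term '2xy^8' has total degree 1+8 = 9.
  Term '1x^7' has total degree 7+0 = 7.
The maximum total degree among all terms is 12.

12


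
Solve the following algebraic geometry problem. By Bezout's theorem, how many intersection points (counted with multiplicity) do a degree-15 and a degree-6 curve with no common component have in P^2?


Bezout's theorem states the intersection count equals the product of degrees.
Intersection count = 15 * 6 = 90

90


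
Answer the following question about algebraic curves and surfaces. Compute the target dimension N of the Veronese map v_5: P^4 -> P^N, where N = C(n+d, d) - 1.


The Veronese embedding v_d: P^n -> P^N maps each point to all
degree-d monomials in n+1 homogeneous coordinates.
N = C(n+d, d) - 1
N = C(4+5, 5) - 1
N = C(9, 5) - 1
C(9, 5) = 126
N = 126 - 1 = 125

125


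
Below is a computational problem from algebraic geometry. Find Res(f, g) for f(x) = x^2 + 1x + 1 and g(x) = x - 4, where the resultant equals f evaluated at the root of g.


For Res(f, x - c), we evaluate f at x = c.
f(4) = 4^2 + 1*4 + 1
= 16 + 4 + 1
= 20 + 1 = 21
Res(f, g) = 21

21
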